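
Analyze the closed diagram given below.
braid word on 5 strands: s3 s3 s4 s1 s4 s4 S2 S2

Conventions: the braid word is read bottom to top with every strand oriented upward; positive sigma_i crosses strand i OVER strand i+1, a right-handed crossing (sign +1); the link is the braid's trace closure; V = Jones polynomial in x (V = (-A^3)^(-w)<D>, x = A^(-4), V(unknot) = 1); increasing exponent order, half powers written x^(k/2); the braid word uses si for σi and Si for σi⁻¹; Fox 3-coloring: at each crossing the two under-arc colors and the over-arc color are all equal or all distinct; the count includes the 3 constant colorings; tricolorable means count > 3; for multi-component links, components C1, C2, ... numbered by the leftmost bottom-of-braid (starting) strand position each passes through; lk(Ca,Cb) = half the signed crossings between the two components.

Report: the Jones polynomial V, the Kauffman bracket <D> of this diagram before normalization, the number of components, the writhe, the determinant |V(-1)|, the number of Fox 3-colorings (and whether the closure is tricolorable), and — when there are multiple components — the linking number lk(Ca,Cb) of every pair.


V = x^-1 + 3x - x^2 + 3x^3 - 2x^4 + x^5 - x^6
<D> = -A^-12 + A^-8 - 2A^-4 + 3 - A^4 + 3A^8 + A^16 (w = +4)
3 components over 8 crossings, w = +4
lk(C1,C2): -1
lk(C1,C3) = 0
linking number lk(C2,C3) = +1
9 Fox colorings among 3^8, |V(-1)| = 12: tricolorable
why: w = +4 shifts under R1 moves; the (-A^3)^(-4) factor cancels that in V


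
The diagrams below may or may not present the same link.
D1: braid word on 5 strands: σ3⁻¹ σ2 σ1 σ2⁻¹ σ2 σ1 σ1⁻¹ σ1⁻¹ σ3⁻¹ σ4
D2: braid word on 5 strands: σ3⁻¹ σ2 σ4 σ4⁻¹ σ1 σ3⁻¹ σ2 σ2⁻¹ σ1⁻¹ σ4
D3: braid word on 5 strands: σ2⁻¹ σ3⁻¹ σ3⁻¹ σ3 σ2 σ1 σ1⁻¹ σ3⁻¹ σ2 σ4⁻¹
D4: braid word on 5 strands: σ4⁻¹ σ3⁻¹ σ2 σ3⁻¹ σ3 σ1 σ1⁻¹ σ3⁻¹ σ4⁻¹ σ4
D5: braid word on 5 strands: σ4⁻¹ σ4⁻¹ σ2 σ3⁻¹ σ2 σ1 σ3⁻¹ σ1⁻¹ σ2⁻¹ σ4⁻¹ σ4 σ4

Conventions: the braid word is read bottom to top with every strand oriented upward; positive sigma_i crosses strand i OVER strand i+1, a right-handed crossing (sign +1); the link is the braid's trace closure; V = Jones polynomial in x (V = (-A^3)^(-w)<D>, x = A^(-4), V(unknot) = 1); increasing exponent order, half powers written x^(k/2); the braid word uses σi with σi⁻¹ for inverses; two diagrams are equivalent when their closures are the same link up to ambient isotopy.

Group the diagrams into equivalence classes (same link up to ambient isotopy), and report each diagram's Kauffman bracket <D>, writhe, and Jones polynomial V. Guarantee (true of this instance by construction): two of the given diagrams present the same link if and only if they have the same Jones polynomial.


equivalence classes: {D1, D2, D3, D4, D5}
D1 (bracket 1 + A^4 + A^8 + A^12; 10 crossings at w = 0): V = x^-3 + x^-2 + x^-1 + 1
D2 (bracket 1 + A^4 + A^8 + A^12; 10 crossings at w = 0): V = x^-3 + x^-2 + x^-1 + 1
V(D3) = x^-3 + x^-2 + x^-1 + 1  (w -2, c 10, <D> = A^-6 + A^-2 + A^2 + A^6)
V(D4) = x^-3 + x^-2 + x^-1 + 1  [10 crossings, <D> = A^-6 + A^-2 + A^2 + A^6, w = -2]
V(D5) = x^-3 + x^-2 + x^-1 + 1  [12 crossings, <D> = A^-6 + A^-2 + A^2 + A^6, w = -2]
observation: one V(x) for all 5 diagrams — one class (guaranteed)


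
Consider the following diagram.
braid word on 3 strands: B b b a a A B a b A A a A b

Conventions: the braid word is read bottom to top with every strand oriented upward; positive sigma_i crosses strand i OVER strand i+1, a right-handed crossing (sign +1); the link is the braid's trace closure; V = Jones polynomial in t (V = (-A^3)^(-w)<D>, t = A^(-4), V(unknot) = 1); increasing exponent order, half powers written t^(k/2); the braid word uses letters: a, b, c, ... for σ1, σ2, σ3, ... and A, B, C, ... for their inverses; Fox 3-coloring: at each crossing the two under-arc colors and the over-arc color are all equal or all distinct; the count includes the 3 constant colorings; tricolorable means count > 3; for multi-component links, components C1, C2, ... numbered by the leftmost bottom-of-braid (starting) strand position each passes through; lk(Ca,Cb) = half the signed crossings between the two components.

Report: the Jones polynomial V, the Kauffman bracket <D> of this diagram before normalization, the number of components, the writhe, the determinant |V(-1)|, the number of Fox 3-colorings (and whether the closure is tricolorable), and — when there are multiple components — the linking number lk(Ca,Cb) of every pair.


Jones polynomial: V(t) = -t^-1 + 2 - t + 2t^2 - t^3 + t^4 - t^5
<D> = -A^-14 + A^-10 - A^-6 + 2A^-2 - A^2 + 2A^6 - A^10; writhe +2
components 1, writhe +2 (14 crossings)
3-colorings: 9 of 3^14, det 9 — tricolorable
note: |V(-1)| = 9: so tricolorable, since 3 divides 9


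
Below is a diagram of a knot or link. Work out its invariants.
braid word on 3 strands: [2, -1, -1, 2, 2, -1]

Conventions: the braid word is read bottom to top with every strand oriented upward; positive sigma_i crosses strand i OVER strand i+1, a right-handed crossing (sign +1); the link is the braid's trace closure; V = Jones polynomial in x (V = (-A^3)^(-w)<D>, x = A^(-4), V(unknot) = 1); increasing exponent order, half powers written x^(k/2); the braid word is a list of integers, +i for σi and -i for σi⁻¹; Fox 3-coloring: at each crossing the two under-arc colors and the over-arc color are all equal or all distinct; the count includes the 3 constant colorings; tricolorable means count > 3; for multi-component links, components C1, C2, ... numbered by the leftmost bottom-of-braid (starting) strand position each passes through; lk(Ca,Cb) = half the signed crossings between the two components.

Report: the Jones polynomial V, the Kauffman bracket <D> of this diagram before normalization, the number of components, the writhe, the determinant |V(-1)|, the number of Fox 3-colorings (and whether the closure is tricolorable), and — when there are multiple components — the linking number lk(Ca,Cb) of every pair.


Jones polynomial: V(x) = -x^-3 + 2x^-2 - 2x^-1 + 3 - 2x + 2x^2 - x^3
<D> = -A^-12 + 2A^-8 - 2A^-4 + 3 - 2A^4 + 2A^8 - A^12; writhe 0
components 1, writhe 0 (6 crossings)
3-colorings: 3 of 3^6, det 13 — not tricolorable
note: w = 0 shifts under R1 moves; the (-A^3)^(0) factor cancels that in V


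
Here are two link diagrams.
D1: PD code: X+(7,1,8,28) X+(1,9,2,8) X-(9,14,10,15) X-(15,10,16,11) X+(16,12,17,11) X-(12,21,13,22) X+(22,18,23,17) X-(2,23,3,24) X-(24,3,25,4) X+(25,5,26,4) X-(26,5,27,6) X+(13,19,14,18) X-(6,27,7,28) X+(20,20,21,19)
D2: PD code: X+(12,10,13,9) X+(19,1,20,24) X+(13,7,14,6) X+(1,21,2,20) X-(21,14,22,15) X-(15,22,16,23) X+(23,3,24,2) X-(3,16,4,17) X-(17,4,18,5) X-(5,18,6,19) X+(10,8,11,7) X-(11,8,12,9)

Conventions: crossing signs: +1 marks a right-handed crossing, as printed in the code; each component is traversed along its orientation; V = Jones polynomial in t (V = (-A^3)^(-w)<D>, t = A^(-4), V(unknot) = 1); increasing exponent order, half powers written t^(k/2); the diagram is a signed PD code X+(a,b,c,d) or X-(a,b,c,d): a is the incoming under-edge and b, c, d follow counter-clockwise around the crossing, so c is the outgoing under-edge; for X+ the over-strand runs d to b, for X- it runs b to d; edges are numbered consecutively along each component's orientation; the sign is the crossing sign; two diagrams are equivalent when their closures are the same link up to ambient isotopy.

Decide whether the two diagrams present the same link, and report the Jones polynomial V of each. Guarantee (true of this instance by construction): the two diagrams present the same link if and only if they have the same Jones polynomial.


same link: no
V(D1) = 1  [14 crossings, <D> = 1, w = 0]
V(D2) = -t^-6 + 2t^-5 - 4t^-4 + 5t^-3 - 4t^-2 + 5t^-1 - 3 + 2t - t^2  [12 crossings, <D> = -A^-8 + 2A^-4 - 3 + 5A^4 - 4A^8 + 5A^12 - 4A^16 + 2A^20 - A^24, w = 0]
insight: comparing 2 Jones polynomials yields 2 groups


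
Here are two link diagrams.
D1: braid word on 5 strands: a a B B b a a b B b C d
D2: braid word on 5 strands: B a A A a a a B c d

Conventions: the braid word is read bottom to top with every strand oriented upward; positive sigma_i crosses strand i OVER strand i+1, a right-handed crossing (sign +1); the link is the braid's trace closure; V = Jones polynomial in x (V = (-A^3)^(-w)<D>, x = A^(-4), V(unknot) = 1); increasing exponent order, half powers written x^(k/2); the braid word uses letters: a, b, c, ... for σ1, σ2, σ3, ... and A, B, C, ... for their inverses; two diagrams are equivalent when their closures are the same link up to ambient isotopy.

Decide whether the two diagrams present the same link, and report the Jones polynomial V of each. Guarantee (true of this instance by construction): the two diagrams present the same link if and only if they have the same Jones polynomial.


equivalent: no
V(D1) = x + 2x^3 + x^5  (w +4, c 12, <D> = A^-8 + 2 + A^8)
V(D2) = x^-2 + 2 + x^2  [10 crossings, <D> = A^-2 + 2A^6 + A^14, w = +2]
key observation: V(x) takes 2 values over 2 diagrams, fixing the grouping


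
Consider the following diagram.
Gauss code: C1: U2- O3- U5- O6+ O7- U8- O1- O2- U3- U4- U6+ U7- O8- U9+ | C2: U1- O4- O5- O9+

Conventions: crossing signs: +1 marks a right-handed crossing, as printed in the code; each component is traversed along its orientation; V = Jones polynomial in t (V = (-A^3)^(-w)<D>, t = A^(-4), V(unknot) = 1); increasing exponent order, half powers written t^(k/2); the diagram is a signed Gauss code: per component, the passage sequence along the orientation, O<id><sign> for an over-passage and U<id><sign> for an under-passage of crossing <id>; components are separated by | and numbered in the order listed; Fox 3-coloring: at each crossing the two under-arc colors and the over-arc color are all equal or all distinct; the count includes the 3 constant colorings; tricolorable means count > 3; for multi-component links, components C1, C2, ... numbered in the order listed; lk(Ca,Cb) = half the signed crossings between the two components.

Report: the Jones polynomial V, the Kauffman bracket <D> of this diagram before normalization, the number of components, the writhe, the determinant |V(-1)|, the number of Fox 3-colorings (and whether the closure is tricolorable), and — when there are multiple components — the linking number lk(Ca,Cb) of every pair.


V(t) = t^(-13/2) - t^(-11/2) + t^(-9/2) - 2t^(-7/2) - t^(-3/2)
bracket: A^-9 + 2A^-1 - A^3 + A^7 - A^11, w = -5
2 components, writhe -5, over 9 crossings
lk(C1,C2) = -1
det 6, colorings 9 of 3^9 — tricolorable
observation: the span of V is 5, within the link bound 9 + 2 - 1


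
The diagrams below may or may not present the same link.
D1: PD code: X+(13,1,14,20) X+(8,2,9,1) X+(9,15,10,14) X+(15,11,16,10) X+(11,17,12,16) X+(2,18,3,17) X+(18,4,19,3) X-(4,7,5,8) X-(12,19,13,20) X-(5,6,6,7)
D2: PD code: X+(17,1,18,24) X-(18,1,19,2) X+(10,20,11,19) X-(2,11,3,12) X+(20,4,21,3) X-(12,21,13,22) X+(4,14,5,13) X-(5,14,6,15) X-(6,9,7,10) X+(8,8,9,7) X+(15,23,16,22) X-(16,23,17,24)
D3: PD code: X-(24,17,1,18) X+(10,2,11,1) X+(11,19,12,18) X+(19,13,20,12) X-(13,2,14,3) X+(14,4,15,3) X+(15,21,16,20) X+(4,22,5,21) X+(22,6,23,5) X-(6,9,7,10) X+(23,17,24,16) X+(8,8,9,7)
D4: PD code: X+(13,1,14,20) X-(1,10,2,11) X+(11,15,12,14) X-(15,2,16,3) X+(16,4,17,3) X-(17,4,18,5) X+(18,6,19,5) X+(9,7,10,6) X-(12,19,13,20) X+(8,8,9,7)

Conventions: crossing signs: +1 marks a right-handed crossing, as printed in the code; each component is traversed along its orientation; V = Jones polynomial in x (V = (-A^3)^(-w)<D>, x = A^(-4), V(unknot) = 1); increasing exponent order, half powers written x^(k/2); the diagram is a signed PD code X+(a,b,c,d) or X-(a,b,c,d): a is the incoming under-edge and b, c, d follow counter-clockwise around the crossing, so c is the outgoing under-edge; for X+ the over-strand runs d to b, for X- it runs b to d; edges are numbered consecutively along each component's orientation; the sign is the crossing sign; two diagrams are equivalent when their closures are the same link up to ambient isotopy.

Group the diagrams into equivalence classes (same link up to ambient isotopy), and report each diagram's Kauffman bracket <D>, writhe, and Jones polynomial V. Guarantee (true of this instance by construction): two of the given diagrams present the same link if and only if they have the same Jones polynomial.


grouping into links: {D1, D3} | {D2} | {D4}
V(D1) = x^2 + 2x^4 - 2x^5 + x^6 - 2x^7 + x^8  (w +4, c 10, <D> = A^-20 - 2A^-16 + A^-12 - 2A^-8 + 2A^-4 + A^4)
D2 (bracket A^-8 - A^-4 + 1 - A^4 + A^8; 12 crossings at w = 0): V = x^-2 - x^-1 + 1 - x + x^2
D3 (bracket A^-14 - 2A^-10 + A^-6 - 2A^-2 + 2A^2 + A^10; 12 crossings at w = +6): V = x^2 + 2x^4 - 2x^5 + x^6 - 2x^7 + x^8
V(D4) = 1  [10 crossings, <D> = A^6, w = +2]
why: V(x) takes 3 values over 4 diagrams, fixing the grouping


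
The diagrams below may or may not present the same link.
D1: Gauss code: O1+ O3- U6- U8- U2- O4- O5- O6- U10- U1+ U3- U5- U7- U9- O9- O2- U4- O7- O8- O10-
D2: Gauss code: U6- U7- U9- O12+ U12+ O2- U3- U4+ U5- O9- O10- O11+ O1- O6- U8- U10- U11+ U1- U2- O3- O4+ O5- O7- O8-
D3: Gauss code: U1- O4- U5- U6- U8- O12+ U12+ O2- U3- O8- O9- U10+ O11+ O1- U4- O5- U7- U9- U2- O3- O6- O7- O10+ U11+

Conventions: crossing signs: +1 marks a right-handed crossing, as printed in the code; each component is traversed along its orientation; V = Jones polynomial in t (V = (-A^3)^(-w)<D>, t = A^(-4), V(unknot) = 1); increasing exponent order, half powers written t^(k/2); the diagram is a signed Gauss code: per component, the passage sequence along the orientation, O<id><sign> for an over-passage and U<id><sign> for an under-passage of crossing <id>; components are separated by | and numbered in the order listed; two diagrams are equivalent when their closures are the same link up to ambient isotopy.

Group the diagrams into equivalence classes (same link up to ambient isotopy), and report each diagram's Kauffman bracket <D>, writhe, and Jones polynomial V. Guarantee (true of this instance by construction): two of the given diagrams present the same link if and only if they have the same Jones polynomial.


grouping into links: {D1, D2, D3}
V(D1) = -t^-7 + t^-6 - t^-5 + t^-4 + t^-2  (w -8, c 10, <D> = A^-16 + A^-8 - A^-4 + 1 - A^4)
V(D2) = -t^-7 + t^-6 - t^-5 + t^-4 + t^-2  (w -6, c 12, <D> = A^-10 + A^-2 - A^2 + A^6 - A^10)
D3 (bracket A^-10 + A^-2 - A^2 + A^6 - A^10; 12 crossings at w = -6): V = -t^-7 + t^-6 - t^-5 + t^-4 + t^-2
why: all 3 diagrams share one V(t), hence one class


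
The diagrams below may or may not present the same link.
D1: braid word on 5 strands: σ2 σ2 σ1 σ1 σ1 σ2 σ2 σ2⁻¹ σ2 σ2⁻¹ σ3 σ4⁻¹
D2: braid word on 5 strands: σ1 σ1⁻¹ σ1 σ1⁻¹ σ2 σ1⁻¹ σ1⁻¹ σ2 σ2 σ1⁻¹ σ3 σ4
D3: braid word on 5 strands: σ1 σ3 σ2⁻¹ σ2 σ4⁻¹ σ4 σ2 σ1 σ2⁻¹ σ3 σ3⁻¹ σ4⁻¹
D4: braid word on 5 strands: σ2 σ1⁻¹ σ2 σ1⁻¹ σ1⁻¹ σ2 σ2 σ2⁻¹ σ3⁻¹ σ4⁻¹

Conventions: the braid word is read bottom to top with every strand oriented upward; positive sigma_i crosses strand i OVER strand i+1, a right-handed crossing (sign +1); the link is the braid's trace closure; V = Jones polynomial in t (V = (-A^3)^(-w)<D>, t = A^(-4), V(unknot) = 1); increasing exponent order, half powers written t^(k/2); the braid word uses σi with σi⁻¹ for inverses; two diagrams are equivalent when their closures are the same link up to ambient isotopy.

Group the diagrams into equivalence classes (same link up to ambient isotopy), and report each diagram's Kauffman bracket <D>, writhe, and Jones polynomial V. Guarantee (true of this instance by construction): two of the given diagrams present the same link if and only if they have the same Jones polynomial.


classes: {D1} | {D2, D4} | {D3}
V(D1) = t^2 + 2t^4 - 2t^5 + t^6 - 2t^7 + t^8  [12 crossings, <D> = A^-14 - 2A^-10 + A^-6 - 2A^-2 + 2A^2 + A^10, w = +6]
V(D2) = -t^-3 + 2t^-2 - 2t^-1 + 3 - 2t + 2t^2 - t^3  (w +2, c 12, <D> = -A^-6 + 2A^-2 - 2A^2 + 3A^6 - 2A^10 + 2A^14 - A^18)
V(D3) = 1  (w +2, c 12, <D> = A^6)
V(D4) = -t^-3 + 2t^-2 - 2t^-1 + 3 - 2t + 2t^2 - t^3  [10 crossings, <D> = -A^-18 + 2A^-14 - 2A^-10 + 3A^-6 - 2A^-2 + 2A^2 - A^6, w = -2]
note: V(t) takes 3 values over 4 diagrams, fixing the grouping


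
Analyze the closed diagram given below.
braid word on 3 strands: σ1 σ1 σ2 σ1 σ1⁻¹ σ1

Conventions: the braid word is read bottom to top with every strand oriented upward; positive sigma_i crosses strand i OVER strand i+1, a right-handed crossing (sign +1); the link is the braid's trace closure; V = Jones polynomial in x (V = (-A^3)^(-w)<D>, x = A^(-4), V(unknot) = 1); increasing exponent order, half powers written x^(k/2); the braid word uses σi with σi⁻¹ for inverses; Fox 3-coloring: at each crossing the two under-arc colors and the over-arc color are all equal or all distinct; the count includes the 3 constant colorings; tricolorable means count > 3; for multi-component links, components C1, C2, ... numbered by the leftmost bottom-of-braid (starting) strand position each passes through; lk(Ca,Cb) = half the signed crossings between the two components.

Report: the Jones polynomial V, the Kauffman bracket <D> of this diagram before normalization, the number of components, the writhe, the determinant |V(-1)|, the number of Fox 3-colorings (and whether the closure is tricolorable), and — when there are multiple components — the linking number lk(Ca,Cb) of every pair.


Jones polynomial: V(x) = x + x^3 - x^4
<D> = -A^-4 + 1 + A^8; writhe +4
components 1, writhe +4 (6 crossings)
3-colorings: 9 of 3^6, det 3 — tricolorable
note: free reduction leaves σ1 σ1 σ2 σ1 of the original 6 letters


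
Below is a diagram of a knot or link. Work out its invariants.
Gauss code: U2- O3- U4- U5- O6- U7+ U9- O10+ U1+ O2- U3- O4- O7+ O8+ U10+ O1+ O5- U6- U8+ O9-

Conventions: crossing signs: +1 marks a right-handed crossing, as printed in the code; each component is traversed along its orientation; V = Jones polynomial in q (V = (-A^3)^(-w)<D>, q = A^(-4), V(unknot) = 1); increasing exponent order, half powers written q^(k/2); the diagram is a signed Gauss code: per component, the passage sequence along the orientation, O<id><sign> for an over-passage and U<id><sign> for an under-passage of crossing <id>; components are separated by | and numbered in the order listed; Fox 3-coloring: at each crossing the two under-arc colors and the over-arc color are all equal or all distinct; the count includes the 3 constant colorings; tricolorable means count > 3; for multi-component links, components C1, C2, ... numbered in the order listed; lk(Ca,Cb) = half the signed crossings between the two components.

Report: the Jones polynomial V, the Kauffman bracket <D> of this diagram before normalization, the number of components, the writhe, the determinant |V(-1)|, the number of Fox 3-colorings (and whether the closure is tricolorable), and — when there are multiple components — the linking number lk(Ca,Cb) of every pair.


Jones polynomial: V(q) = -q^-6 + 2q^-5 - 4q^-4 + 5q^-3 - 4q^-2 + 5q^-1 - 3 + 2q - q^2
<D> = -A^-14 + 2A^-10 - 3A^-6 + 5A^-2 - 4A^2 + 5A^6 - 4A^10 + 2A^14 - A^18; writhe -2
components 1, writhe -2 (10 crossings)
3-colorings: 9 of 3^10, det 27 — tricolorable
note: the span of V is 8, forcing >= 8 crossings in any diagram


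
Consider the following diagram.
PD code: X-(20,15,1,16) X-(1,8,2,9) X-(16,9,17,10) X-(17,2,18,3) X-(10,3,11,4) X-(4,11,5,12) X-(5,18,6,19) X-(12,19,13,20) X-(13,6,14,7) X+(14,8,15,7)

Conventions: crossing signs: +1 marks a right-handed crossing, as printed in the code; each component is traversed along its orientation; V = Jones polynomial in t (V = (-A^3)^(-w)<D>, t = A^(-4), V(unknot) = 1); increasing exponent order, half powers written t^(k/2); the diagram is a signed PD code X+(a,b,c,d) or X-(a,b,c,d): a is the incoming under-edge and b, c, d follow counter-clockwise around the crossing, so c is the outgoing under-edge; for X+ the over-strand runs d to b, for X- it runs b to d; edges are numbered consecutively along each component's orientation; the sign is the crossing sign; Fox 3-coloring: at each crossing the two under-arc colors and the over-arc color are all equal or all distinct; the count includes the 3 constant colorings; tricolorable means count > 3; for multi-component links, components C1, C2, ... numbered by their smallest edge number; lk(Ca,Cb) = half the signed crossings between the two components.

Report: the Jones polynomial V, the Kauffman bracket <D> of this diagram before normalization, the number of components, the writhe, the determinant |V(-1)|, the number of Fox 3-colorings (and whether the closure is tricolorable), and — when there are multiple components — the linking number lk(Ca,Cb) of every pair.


V = -t^-8 + t^-5 + t^-3
<D> = A^-12 + A^-4 - A^8 (w = -8)
1 component over 10 crossings, w = -8
9 Fox colorings among 3^10, |V(-1)| = 3: tricolorable
why: w = -8 (over 10 crossings) is diagram-only; (-A^3)^(8) removes it from V


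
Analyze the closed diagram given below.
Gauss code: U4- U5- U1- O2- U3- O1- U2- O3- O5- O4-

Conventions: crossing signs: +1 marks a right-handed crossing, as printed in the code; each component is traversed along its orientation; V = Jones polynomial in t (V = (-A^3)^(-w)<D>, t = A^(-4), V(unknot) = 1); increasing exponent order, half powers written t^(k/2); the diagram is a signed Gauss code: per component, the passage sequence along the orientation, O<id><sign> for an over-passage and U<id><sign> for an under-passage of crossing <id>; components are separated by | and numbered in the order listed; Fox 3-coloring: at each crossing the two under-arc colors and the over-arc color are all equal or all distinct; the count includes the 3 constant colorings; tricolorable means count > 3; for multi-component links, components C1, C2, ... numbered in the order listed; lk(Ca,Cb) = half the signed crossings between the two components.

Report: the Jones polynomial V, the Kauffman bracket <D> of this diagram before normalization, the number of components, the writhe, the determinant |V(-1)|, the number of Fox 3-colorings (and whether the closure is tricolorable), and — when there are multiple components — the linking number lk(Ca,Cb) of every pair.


Jones polynomial: V(t) = -t^-4 + t^-3 + t^-1
<D> = -A^-11 - A^-3 + A; writhe -5
components 1, writhe -5 (5 crossings)
3-colorings: 9 of 3^5, det 3 — tricolorable
note: |V(-1)| = 3: so tricolorable, since 3 divides 3


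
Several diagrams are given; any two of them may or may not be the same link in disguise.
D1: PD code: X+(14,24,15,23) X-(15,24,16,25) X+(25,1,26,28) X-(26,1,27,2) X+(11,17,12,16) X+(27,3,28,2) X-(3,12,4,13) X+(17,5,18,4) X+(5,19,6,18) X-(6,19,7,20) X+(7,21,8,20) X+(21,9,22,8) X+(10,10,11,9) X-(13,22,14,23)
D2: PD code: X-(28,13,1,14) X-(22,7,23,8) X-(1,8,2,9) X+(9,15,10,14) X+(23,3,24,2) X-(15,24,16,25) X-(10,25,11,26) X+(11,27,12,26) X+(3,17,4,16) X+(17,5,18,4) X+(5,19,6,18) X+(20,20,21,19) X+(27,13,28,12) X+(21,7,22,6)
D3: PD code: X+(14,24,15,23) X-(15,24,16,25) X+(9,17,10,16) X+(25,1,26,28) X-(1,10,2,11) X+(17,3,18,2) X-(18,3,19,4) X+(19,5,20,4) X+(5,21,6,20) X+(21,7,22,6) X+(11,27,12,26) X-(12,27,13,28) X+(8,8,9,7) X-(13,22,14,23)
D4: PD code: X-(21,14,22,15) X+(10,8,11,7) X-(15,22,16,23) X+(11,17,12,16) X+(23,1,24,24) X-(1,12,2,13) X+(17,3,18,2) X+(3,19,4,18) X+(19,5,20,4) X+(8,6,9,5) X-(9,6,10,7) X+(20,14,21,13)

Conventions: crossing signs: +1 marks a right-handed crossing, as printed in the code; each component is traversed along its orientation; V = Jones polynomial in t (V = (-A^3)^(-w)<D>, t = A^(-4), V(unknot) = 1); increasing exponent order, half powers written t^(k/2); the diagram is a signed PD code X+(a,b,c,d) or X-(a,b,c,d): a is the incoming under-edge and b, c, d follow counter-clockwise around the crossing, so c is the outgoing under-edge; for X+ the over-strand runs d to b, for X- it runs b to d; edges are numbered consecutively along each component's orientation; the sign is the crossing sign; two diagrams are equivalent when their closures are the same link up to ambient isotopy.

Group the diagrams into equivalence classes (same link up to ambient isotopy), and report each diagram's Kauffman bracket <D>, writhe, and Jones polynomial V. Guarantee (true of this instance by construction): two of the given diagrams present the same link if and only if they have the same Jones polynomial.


equivalence classes: {D1, D2, D3, D4}
D1 (bracket A^-8 - 2A^-4 + 2 - 2A^4 + 2A^8 - A^12 + A^16; 14 crossings at w = +4): V = t^-1 - 1 + 2t - 2t^2 + 2t^3 - 2t^4 + t^5
V(D2) = t^-1 - 1 + 2t - 2t^2 + 2t^3 - 2t^4 + t^5  [14 crossings, <D> = A^-8 - 2A^-4 + 2 - 2A^4 + 2A^8 - A^12 + A^16, w = +4]
V(D3) = t^-1 - 1 + 2t - 2t^2 + 2t^3 - 2t^4 + t^5  (w +4, c 14, <D> = A^-8 - 2A^-4 + 2 - 2A^4 + 2A^8 - A^12 + A^16)
V(D4) = t^-1 - 1 + 2t - 2t^2 + 2t^3 - 2t^4 + t^5  [12 crossings, <D> = A^-8 - 2A^-4 + 2 - 2A^4 + 2A^8 - A^12 + A^16, w = +4]
key observation: one V(t) for all 4 diagrams — one class (guaranteed)


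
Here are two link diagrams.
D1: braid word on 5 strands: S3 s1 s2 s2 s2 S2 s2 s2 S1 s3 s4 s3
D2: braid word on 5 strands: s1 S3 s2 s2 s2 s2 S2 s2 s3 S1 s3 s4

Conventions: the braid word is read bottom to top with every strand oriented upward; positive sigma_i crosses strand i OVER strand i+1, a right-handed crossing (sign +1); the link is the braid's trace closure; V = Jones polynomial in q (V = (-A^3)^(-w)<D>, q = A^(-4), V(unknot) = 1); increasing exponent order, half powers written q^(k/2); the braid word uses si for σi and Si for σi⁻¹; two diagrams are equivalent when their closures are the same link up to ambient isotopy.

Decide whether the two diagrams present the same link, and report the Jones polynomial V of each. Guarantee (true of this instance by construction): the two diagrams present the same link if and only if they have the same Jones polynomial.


same link: yes
V(D1) = q + q^2 + q^3 + q^6  [12 crossings, <D> = A^-6 + A^6 + A^10 + A^14, w = +6]
V(D2) = q + q^2 + q^3 + q^6  (w +6, c 12, <D> = A^-6 + A^6 + A^10 + A^14)
note: from 12 to 12 crossings by R-moves: one link, two diagrams


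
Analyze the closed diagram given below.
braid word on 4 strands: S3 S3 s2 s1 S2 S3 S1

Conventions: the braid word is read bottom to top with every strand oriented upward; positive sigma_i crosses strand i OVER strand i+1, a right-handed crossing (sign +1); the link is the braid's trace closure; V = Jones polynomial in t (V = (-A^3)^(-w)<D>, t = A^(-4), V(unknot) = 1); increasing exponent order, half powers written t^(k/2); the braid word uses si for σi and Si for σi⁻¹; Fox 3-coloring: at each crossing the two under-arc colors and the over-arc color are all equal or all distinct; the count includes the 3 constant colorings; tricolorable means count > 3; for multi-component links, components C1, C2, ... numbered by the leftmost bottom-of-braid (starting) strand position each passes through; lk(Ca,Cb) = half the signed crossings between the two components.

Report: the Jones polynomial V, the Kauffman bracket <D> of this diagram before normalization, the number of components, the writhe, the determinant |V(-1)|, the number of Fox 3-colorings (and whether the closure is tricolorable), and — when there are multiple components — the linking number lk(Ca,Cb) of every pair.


V(t) = -t^-4 + t^-3 + t^-1
bracket: -A^-5 - A^3 + A^7, w = -3
1 component, writhe -3, over 7 crossings
det 3, colorings 9 of 3^7 — tricolorable
observation: the span of V is 3, forcing >= 3 crossings in any diagram


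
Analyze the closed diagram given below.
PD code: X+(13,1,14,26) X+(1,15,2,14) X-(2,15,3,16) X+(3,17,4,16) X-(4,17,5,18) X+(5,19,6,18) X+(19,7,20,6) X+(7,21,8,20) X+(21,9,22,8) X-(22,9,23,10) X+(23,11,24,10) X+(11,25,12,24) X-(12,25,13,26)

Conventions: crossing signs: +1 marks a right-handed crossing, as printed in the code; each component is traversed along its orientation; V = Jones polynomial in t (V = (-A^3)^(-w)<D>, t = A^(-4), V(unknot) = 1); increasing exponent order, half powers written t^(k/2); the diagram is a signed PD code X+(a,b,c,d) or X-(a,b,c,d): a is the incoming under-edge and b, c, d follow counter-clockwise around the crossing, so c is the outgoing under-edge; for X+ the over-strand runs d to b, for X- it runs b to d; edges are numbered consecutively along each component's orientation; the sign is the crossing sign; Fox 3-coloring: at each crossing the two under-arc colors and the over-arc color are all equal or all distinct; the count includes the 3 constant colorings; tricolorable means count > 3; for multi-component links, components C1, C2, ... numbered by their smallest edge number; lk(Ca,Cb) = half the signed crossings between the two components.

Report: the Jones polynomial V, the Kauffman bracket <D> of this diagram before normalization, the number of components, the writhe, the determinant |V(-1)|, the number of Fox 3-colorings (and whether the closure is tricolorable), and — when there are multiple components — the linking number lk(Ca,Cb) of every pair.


V(t) = t^2 + t^4 - t^5 + t^6 - t^7
bracket: A^-13 - A^-9 + A^-5 - A^-1 - A^7, w = +5
1 component, writhe +5, over 13 crossings
det 5, colorings 3 of 3^13 — not tricolorable
observation: det 5 = |V(-1)|; not divisible by 3, so not tricolorable


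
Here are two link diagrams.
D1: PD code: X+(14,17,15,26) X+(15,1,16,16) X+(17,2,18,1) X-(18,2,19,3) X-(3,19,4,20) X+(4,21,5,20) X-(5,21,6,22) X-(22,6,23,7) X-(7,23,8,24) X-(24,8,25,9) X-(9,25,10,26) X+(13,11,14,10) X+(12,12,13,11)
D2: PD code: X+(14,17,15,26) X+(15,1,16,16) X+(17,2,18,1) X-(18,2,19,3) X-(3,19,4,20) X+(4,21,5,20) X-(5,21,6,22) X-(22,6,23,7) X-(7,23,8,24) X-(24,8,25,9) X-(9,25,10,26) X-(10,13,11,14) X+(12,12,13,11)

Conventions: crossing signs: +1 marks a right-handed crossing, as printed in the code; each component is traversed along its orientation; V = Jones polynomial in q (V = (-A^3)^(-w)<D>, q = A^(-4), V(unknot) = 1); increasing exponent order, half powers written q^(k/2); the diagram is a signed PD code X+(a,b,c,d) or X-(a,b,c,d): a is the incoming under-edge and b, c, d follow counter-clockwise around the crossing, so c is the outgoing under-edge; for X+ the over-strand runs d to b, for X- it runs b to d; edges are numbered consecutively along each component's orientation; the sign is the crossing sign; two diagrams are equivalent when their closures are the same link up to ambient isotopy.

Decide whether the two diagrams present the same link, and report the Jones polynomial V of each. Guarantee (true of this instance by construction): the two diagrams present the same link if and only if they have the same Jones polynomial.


equivalent: yes
V(D1) = -q^(-11/2) + q^(-9/2) - q^(-7/2) - q^(-3/2)  (w -1, c 13, <D> = A^3 + A^11 - A^15 + A^19)
V(D2) = -q^(-11/2) + q^(-9/2) - q^(-7/2) - q^(-3/2)  [13 crossings, <D> = A^-3 + A^5 - A^9 + A^13, w = -3]
key observation: one V(q) for all 2 diagrams — one class (guaranteed)


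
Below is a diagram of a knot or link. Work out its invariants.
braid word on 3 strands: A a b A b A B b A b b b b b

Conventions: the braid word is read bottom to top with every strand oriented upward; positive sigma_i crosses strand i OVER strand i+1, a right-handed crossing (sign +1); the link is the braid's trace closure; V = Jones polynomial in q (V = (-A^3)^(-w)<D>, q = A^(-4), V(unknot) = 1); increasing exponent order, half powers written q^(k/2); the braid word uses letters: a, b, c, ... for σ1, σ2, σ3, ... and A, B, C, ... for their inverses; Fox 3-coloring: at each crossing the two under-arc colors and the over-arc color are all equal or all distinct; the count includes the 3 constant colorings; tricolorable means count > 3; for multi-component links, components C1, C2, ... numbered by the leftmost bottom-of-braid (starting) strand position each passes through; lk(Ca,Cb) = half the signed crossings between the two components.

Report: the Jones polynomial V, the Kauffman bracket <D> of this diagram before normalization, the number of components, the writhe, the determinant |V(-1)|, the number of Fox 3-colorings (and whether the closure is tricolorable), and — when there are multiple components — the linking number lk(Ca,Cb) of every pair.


V(q) = -q^-1 + 2 - 2q + 4q^2 - 4q^3 + 5q^4 - 5q^5 + 4q^6 - 3q^7 + 2q^8 - q^9
bracket: -A^-24 + 2A^-20 - 3A^-16 + 4A^-12 - 5A^-8 + 5A^-4 - 4 + 4A^4 - 2A^8 + 2A^12 - A^16, w = +4
1 component, writhe +4, over 14 crossings
det 33, colorings 9 of 3^14 — tricolorable
observation: free reduction leaves σ2 σ1⁻¹ σ2 σ1⁻¹ σ1⁻¹ σ2 σ2 σ2 σ2 σ2 of the original 14 letters


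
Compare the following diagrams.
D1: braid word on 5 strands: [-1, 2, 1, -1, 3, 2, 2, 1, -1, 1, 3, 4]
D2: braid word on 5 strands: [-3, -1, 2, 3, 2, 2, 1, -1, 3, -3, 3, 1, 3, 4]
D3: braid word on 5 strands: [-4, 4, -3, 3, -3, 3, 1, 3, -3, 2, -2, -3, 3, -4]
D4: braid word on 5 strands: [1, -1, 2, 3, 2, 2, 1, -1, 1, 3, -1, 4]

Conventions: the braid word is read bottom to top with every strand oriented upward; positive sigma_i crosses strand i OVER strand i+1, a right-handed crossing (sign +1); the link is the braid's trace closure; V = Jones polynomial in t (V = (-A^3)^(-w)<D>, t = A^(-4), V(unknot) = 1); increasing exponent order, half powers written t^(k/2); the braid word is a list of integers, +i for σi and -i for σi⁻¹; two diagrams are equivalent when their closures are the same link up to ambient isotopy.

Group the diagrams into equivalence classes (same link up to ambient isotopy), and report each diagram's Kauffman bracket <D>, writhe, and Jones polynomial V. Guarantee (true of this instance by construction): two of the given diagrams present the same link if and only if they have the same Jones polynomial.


equivalence classes: {D1, D2, D4} | {D3}
D1 (bracket A^-6 + A^6 + A^10 + A^14; 12 crossings at w = +6): V = t + t^2 + t^3 + t^6
V(D2) = t + t^2 + t^3 + t^6  (w +6, c 14, <D> = A^-6 + A^6 + A^10 + A^14)
V(D3) = t^-1 + 2 + t  (w 0, c 14, <D> = A^-4 + 2 + A^4)
V(D4) = t + t^2 + t^3 + t^6  [12 crossings, <D> = A^-6 + A^6 + A^10 + A^14, w = +6]
key observation: 2 classes among 4 diagrams; unequal V(t) rules out equality


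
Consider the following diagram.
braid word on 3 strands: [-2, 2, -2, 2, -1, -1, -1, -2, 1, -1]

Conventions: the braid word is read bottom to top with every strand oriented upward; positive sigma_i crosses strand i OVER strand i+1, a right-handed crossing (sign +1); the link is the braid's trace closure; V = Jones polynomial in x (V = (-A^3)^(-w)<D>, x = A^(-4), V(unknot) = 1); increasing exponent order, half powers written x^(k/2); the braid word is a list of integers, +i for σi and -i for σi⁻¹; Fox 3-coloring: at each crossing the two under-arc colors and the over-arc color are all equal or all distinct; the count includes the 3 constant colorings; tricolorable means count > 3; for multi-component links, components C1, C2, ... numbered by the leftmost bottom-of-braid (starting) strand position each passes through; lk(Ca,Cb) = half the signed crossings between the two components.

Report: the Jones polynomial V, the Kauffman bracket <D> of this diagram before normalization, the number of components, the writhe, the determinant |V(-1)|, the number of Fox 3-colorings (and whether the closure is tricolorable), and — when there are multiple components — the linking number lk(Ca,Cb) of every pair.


Jones polynomial: V(x) = -x^-4 + x^-3 + x^-1
<D> = A^-8 + 1 - A^4; writhe -4
components 1, writhe -4 (10 crossings)
3-colorings: 9 of 3^10, det 3 — tricolorable
note: w = -4 shifts under R1 moves; the (-A^3)^(4) factor cancels that in V


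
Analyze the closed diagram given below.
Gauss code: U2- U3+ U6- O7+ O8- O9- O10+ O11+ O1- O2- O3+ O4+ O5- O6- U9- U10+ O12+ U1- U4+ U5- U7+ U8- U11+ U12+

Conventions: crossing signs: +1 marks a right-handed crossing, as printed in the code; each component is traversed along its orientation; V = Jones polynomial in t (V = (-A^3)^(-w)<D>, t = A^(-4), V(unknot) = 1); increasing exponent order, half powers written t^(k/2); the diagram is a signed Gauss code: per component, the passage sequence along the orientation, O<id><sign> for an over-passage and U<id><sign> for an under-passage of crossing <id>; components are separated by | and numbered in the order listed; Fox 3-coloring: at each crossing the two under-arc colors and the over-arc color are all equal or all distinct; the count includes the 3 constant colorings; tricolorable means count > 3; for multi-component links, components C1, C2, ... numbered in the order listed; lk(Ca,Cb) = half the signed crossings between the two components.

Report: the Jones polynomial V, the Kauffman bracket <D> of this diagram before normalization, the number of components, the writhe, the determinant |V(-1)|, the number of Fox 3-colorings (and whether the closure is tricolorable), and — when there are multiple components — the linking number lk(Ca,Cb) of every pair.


V(t) = 1
bracket: 1, w = 0
1 component, writhe 0, over 12 crossings
det 1, colorings 3 of 3^12 — not tricolorable
observation: w = 0 (over 12 crossings) is diagram-only; (-A^3)^(0) removes it from V


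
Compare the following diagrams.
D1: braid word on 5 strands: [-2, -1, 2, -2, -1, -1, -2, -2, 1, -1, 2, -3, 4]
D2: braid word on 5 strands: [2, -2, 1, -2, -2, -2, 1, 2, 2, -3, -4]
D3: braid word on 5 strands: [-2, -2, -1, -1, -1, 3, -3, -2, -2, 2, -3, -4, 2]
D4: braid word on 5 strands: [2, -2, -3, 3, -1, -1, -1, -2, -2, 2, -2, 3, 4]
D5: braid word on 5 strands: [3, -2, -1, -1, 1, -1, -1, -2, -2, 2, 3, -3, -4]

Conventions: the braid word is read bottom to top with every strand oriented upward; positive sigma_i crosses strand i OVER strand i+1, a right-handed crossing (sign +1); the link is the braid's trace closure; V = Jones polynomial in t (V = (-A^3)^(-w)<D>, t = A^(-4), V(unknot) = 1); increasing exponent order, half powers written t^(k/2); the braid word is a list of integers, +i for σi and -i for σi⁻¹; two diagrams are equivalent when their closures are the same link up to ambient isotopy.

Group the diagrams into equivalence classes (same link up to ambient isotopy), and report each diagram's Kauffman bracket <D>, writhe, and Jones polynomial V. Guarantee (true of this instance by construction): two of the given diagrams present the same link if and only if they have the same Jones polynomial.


grouping into links: {D1, D3, D4, D5} | {D2}
V(D1) = t^(-13/2) - t^(-11/2) + t^(-9/2) - 2t^(-7/2) - t^(-3/2)  (w -5, c 13, <D> = A^-9 + 2A^-1 - A^3 + A^7 - A^11)
V(D2) = t^(-3/2) - t^(-1/2) - t^(3/2) - t^(7/2)  (w -1, c 11, <D> = A^-17 + A^-9 + A^-1 - A^3)
D3 (bracket A^-15 + 2A^-7 - A^-3 + A - A^5; 13 crossings at w = -7): V = t^(-13/2) - t^(-11/2) + t^(-9/2) - 2t^(-7/2) - t^(-3/2)
D4 (bracket A^-3 + 2A^5 - A^9 + A^13 - A^17; 13 crossings at w = -3): V = t^(-13/2) - t^(-11/2) + t^(-9/2) - 2t^(-7/2) - t^(-3/2)
V(D5) = t^(-13/2) - t^(-11/2) + t^(-9/2) - 2t^(-7/2) - t^(-3/2)  [13 crossings, <D> = A^-9 + 2A^-1 - A^3 + A^7 - A^11, w = -5]
key observation: comparing 5 Jones polynomials yields 2 groups


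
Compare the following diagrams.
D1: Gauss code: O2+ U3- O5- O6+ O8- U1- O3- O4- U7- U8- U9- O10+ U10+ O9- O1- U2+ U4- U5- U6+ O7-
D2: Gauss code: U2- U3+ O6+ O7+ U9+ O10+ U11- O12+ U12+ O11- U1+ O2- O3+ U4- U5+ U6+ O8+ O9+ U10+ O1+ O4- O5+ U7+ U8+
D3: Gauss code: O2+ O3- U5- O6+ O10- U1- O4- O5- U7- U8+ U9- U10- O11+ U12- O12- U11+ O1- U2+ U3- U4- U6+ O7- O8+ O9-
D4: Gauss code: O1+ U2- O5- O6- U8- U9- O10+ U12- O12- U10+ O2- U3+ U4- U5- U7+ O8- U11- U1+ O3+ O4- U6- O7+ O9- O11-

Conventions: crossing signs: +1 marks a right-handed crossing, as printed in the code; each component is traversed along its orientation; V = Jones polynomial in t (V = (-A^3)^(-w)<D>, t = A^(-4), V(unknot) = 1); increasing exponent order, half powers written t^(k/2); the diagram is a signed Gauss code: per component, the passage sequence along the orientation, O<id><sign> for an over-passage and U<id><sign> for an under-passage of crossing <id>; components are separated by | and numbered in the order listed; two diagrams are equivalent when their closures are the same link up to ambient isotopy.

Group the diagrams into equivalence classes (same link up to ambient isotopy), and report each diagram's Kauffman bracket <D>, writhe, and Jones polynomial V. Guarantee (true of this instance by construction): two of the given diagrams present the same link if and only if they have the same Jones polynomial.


classes: {D1, D3, D4} | {D2}
V(D1) = -t^-6 + t^-5 - t^-4 + 2t^-3 - t^-2 + t^-1  [10 crossings, <D> = A^-8 - A^-4 + 2 - A^4 + A^8 - A^12, w = -4]
V(D2) = t^2 + t^4 - t^5 + t^6 - t^7  (w +6, c 12, <D> = -A^-10 + A^-6 - A^-2 + A^2 + A^10)
V(D3) = -t^-6 + t^-5 - t^-4 + 2t^-3 - t^-2 + t^-1  [12 crossings, <D> = A^-8 - A^-4 + 2 - A^4 + A^8 - A^12, w = -4]
V(D4) = -t^-6 + t^-5 - t^-4 + 2t^-3 - t^-2 + t^-1  (w -4, c 12, <D> = A^-8 - A^-4 + 2 - A^4 + A^8 - A^12)
note: 2 values of V(t) split the 4 diagrams
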